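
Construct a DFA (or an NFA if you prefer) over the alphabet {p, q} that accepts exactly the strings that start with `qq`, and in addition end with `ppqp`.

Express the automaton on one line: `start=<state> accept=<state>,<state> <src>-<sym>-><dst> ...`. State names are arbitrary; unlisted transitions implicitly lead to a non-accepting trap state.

start=S0 accept=S7 S0-p->S1 S0-q->S2 S1-p->S1 S1-q->S1 S2-p->S1 S2-q->S3 S3-p->S4 S3-q->S3 S4-p->S5 S4-q->S3 S5-p->S5 S5-q->S6 S6-p->S7 S6-q->S3 S7-p->S5 S7-q->S3

Handle the two conditions separately and then intersect. One (4 states) tracks whether the input so far still matches the prefix `qq`; the other (5 states) tracks how much of the suffix `ppqp` has currently been matched. Each combined state is a pair, one component from each; accept when both components accept. Equivalent product states are then merged.
        p   q  
>  S0   S1  S2 
   S1   S1  S1 
   S2   S1  S3 
   S3   S4  S3 
   S4   S5  S3 
   S5   S5  S6 
   S6   S7  S3 
 * S7   S5  S3 
(> = start, * = accepting)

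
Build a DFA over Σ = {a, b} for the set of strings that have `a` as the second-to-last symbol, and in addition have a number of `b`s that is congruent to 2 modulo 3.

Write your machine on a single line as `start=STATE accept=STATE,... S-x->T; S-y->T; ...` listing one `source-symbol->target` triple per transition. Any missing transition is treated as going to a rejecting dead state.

start=s0; accept=s4,s6; s0-a->s0; s0-b->s1; s1-a->s2; s1-b->s3; s2-a->s2; s2-b->s4; s3-a->s5; s3-b->s0; s4-a->s5; s4-b->s0; s5-a->s6; s5-b->s0; s6-a->s6; s6-b->s0

Handle the two conditions separately and then intersect. The first has 7 states tracking the last 2 symbols read; the second has 3 states tracking the count of `b`s modulo 3. A product state is a pair (one from each), accepting exactly when both do. After merging equivalent states the machine shrinks.
7 states suffice.
        a   b  
>  s0   s0  s1 
   s1   s2  s3 
   s2   s2  s4 
   s3   s5  s0 
 * s4   s5  s0 
   s5   s6  s0 
 * s6   s6  s0 
(> = start, * = accepting)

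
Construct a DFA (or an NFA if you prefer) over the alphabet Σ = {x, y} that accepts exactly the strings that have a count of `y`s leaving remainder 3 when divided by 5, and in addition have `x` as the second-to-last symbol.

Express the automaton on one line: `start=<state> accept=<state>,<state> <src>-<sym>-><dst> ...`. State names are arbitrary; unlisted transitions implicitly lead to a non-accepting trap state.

start=q0 accept=q5,q8 q0-x->q0 q0-y->q1 q1-x->q1 q1-y->q2 q2-x->q3 q2-y->q4 q3-x->q3 q3-y->q5 q4-x->q6 q4-y->q7 q5-x->q6 q5-y->q7 q6-x->q8 q6-y->q7 q7-x->q7 q7-y->q0 q8-x->q8 q8-y->q7

Handle the two conditions separately and then intersect. The first has 5 states tracking the count of `y`s modulo 5; the second has 7 states tracking the last 2 symbols read. A product state is a pair (one from each), accepting exactly when both do. Equivalent product states are then merged.
With 9 states:
        x   y  
>  q0   q0  q1 
   q1   q1  q2 
   q2   q3  q4 
   q3   q3  q5 
   q4   q6  q7 
 * q5   q6  q7 
   q6   q8  q7 
   q7   q7  q0 
 * q8   q8  q7 
(> = start, * = accepting)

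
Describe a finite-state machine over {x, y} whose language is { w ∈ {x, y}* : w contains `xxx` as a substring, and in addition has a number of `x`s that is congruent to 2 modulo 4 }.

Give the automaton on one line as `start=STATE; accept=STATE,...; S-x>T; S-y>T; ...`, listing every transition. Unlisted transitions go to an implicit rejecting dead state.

start=q0; accept=q13; q0-x>q1; q0-y>q0; q1-x>q2; q1-y>q3; q2-x>q4; q2-y>q5; q3-x>q6; q3-y>q3; q4-x>q7; q4-y>q4; q5-x>q8; q5-y>q5; q6-x>q9; q6-y>q5; q7-x>q10; q7-y>q7; q8-x>q11; q8-y>q12; q9-x>q7; q9-y>q12; q10-x>q13; q10-y>q10; q11-x>q10; q11-y>q0; q12-x>q14; q12-y>q12; q13-x>q4; q13-y>q13; q14-x>q15; q14-y>q0; q15-x>q13; q15-y>q3

Run two small machines in parallel and take their product. One (4 states) tracks whether and how much of `xxx` has been seen; the other (4 states) tracks the count of `x`s modulo 4. Each combined state is a pair, one component from each; accept when both components accept.
          x    y  
>  q0     q1   q0 
   q1     q2   q3 
   q2     q4   q5 
   q3     q6   q3 
   q4     q7   q4 
   q5     q8   q5 
   q6     q9   q5 
   q7    q10   q7 
   q8    q11  q12 
   q9     q7  q12 
   q10   q13  q10 
   q11   q10   q0 
   q12   q14  q12 
 * q13    q4  q13 
   q14   q15   q0 
   q15   q13   q3 
(> = start, * = accepting)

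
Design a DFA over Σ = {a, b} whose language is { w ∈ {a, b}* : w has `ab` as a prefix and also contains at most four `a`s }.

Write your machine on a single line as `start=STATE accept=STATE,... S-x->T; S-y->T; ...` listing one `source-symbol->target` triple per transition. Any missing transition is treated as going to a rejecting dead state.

Run two small machines in parallel and take their product. The first has 4 states tracking whether the input so far still matches the prefix `ab`; the second has 6 states tracking the count of `a`s, saturating at 5. A product state is a pair (one from each), accepting exactly when both do.
13 states suffice.
          a    b  
>  q0     q1   q2 
   q1     q3   q4 
   q2     q5   q2 
   q3     q6   q3 
 * q4     q7   q4 
   q5     q3   q5 
   q6     q8   q6 
 * q7     q9   q7 
   q8    q10   q8 
 * q9    q11   q9 
   q10   q10  q10 
 * q11   q12  q11 
   q12   q12  q12 
(> = start, * = accepting)

start=q0; accept=q4,q7,q9,q11; q0-a->q1; q0-b->q2; q1-a->q3; q1-b->q4; q2-a->q5; q2-b->q2; q3-a->q6; q3-b->q3; q4-a->q7; q4-b->q4; q5-a->q3; q5-b->q5; q6-a->q8; q6-b->q6; q7-a->q9; q7-b->q7; q8-a->q10; q8-b->q8; q9-a->q11; q9-b->q9; q10-a->q10; q10-b->q10; q11-a->q12; q11-b->q11; q12-a->q12; q12-b->q12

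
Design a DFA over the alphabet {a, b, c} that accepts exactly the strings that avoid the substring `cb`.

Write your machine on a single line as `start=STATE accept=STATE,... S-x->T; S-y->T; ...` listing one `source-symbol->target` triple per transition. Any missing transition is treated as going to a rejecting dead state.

Track partial matches of the forbidden pattern `cb`. State q2 is a dead state reached once `cb` has occurred; every other state accepts. q0 means no part of `cb` is currently matched.
        a   b   c  
>* q0   q0  q0  q1 
 * q1   q0  q2  q1 
   q2   q2  q2  q2 
(> = start, * = accepting)

start=q0; accept=q0,q1; q0-a->q0; q0-b->q0; q0-c->q1; q1-a->q0; q1-b->q2; q1-c->q1; q2-a->q2; q2-b->q2; q2-c->q2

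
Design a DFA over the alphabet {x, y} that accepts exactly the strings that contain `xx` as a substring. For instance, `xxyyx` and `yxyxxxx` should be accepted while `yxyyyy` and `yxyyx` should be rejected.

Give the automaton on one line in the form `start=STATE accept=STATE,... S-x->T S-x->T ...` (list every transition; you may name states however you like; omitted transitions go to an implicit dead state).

Track how much of `xx` has been matched so far: state q0 is no progress, q2 is the absorbing accept state reached once `xx` has occurred. Intermediate states record partial matches; on a mismatch, fall back to the longest reusable overlap.
With 3 states:
        x   y  
>  q0   q1  q0 
   q1   q2  q0 
 * q2   q2  q2 
(> = start, * = accepting)

start=q0 accept=q2 q0-x->q1 q0-y->q0 q1-x->q2 q1-y->q0 q2-x->q2 q2-y->q2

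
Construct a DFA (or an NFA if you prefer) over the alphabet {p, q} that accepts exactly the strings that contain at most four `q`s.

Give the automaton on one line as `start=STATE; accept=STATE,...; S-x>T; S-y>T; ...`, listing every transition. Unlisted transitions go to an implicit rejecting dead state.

start=S0; accept=S0,S1,S2,S3,S4; S0-p>S0; S0-q>S1; S1-p>S1; S1-q>S2; S2-p>S2; S2-q>S3; S3-p>S3; S3-q>S4; S4-p>S4; S4-q>S5; S5-p>S5; S5-q>S5

Count `q`s, saturating at 5: states S0 through S4 mean 0 through 4 `q`s seen; S5 means more than 4. Each `q` increments (capped at S5); other symbols loop. Accept from {S0, S1, S2, S3, S4}.
        p   q  
>* S0   S0  S1 
 * S1   S1  S2 
 * S2   S2  S3 
 * S3   S3  S4 
 * S4   S4  S5 
   S5   S5  S5 
(> = start, * = accepting)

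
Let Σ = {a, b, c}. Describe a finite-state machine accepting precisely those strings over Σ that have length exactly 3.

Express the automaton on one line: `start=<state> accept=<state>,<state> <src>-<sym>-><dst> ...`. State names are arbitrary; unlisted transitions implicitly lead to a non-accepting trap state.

Count input length up to 4: every symbol moves from s0 toward s4, which means 'more than 3' and absorbs. Accept from {s3}.
With 5 states:
        a   b   c  
>  s0   s1  s1  s1 
   s1   s2  s2  s2 
   s2   s3  s3  s3 
 * s3   s4  s4  s4 
   s4   s4  s4  s4 
(> = start, * = accepting)

start=s0 accept=s3 s0-a->s1 s0-b->s1 s0-c->s1 s1-a->s2 s1-b->s2 s1-c->s2 s2-a->s3 s2-b->s3 s2-c->s3 s3-a->s4 s3-b->s4 s3-c->s4 s4-a->s4 s4-b->s4 s4-c->s4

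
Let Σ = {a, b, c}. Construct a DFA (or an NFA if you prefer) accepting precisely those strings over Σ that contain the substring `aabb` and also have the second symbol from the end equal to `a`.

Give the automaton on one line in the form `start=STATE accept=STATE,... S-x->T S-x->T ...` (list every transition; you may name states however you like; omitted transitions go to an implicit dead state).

start=q0 accept=q6,q7 q0-a->q1 q0-b->q0 q0-c->q0 q1-a->q2 q1-b->q0 q1-c->q0 q2-a->q2 q2-b->q3 q2-c->q0 q3-a->q1 q3-b->q4 q3-c->q0 q4-a->q5 q4-b->q4 q4-c->q4 q5-a->q6 q5-b->q7 q5-c->q7 q6-a->q6 q6-b->q7 q6-c->q7 q7-a->q5 q7-b->q4 q7-c->q4

Handle the two conditions separately and then intersect. The first has 5 states tracking whether and how much of `aabb` has been seen; the second has 13 states tracking the last 2 symbols read. A product state is a pair (one from each), accepting exactly when both do. Equivalent product states are then merged.
        a   b   c  
>  q0   q1  q0  q0 
   q1   q2  q0  q0 
   q2   q2  q3  q0 
   q3   q1  q4  q0 
   q4   q5  q4  q4 
   q5   q6  q7  q7 
 * q6   q6  q7  q7 
 * q7   q5  q4  q4 
(> = start, * = accepting)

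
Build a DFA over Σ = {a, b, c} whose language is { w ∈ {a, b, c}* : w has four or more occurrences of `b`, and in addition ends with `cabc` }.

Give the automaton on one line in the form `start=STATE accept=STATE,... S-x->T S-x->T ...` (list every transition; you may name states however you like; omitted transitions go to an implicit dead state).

start=s0 accept=s7 s0-a->s0 s0-b->s1 s0-c->s0 s1-a->s1 s1-b->s2 s1-c->s1 s2-a->s2 s2-b->s3 s2-c->s2 s3-a->s3 s3-b->s3 s3-c->s4 s4-a->s5 s4-b->s3 s4-c->s4 s5-a->s3 s5-b->s6 s5-c->s4 s6-a->s3 s6-b->s3 s6-c->s7 s7-a->s5 s7-b->s3 s7-c->s4

Run two small machines in parallel and take their product. The first has 6 states tracking the count of `b`s, saturating at 5; the second has 5 states tracking how much of the suffix `cabc` has currently been matched. A product state is a pair (one from each), accepting exactly when both do. After merging equivalent states the machine shrinks.
8 states suffice.
        a   b   c  
>  s0   s0  s1  s0 
   s1   s1  s2  s1 
   s2   s2  s3  s2 
   s3   s3  s3  s4 
   s4   s5  s3  s4 
   s5   s3  s6  s4 
   s6   s3  s3  s7 
 * s7   s5  s3  s4 
(> = start, * = accepting)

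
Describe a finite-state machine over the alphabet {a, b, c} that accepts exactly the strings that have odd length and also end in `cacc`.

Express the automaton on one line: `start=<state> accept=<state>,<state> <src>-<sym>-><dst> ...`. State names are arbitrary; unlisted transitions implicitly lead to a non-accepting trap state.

start=s0 accept=s5 s0-a->s1 s0-b->s1 s0-c->s1 s1-a->s0 s1-b->s0 s1-c->s2 s2-a->s3 s2-b->s1 s2-c->s1 s3-a->s0 s3-b->s0 s3-c->s4 s4-a->s3 s4-b->s1 s4-c->s5 s5-a->s0 s5-b->s0 s5-c->s2

Run two small machines in parallel and take their product. One (2 states) tracks the input length modulo 2; the other (5 states) tracks how much of the suffix `cacc` has currently been matched. Each combined state is a pair, one component from each; accept when both components accept. Minimizing collapses redundant product states.
A 6-state machine:
        a   b   c  
>  s0   s1  s1  s1 
   s1   s0  s0  s2 
   s2   s3  s1  s1 
   s3   s0  s0  s4 
   s4   s3  s1  s5 
 * s5   s0  s0  s2 
(> = start, * = accepting)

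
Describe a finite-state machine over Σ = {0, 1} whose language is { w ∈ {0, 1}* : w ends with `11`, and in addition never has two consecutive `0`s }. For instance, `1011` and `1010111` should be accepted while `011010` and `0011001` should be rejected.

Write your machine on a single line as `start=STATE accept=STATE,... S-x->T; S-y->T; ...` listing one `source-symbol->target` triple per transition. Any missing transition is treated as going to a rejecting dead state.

Run two small machines in parallel and take their product. One (3 states) tracks how much of the suffix `11` has currently been matched; the other (3 states) tracks partial matches of the forbidden pattern `00`. Each combined state is a pair, one component from each; accept when both components accept. Equivalent product states are then merged.
        0   1  
>  q0   q1  q2 
   q1   q3  q2 
   q2   q1  q4 
   q3   q3  q3 
 * q4   q1  q4 
(> = start, * = accepting)

start=q0; accept=q4; q0-0->q1; q0-1->q2; q1-0->q3; q1-1->q2; q2-0->q1; q2-1->q4; q3-0->q3; q3-1->q3; q4-0->q1; q4-1->q4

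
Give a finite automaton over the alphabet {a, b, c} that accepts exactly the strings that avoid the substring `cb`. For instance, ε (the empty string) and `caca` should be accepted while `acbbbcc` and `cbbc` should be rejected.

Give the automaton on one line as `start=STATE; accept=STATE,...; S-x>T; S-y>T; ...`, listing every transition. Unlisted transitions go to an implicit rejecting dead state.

This is the complement of 'contains `cb`'. Use the same substring-matching states — S0 through S2 holding how much of `cb` has just been matched — but flip the accepting set: everything except the trap S2 accepts.
        a   b   c  
>* S0   S0  S0  S1 
 * S1   S0  S2  S1 
   S2   S2  S2  S2 
(> = start, * = accepting)

start=S0; accept=S0,S1; S0-a>S0; S0-b>S0; S0-c>S1; S1-a>S0; S1-b>S2; S1-c>S1; S2-a>S2; S2-b>S2; S2-c>S2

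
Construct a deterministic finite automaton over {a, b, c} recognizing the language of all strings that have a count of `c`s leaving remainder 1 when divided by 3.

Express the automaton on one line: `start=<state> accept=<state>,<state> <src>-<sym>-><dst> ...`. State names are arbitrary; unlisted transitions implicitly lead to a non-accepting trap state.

Keep the running count of `c`s modulo 3: each `c` advances along the cycle s0 → s1 → s2 → s0 while other symbols loop. Accept at s1.
A 3-state machine:
        a   b   c  
>  s0   s0  s0  s1 
 * s1   s1  s1  s2 
   s2   s2  s2  s0 
(> = start, * = accepting)

start=s0 accept=s1 s0-a->s0 s0-b->s0 s0-c->s1 s1-a->s1 s1-b->s1 s1-c->s2 s2-a->s2 s2-b->s2 s2-c->s0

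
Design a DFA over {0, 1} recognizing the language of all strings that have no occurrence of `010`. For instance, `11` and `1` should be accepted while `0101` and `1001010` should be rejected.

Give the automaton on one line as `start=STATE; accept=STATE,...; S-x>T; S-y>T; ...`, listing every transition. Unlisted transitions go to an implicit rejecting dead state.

Track partial matches of the forbidden pattern `010`. State D is a dead state reached once `010` has occurred; every other state accepts. A means no part of `010` is currently matched.
With 4 states:
       0  1 
>* A   B  A 
 * B   B  C 
 * C   D  A 
   D   D  D 
(> = start, * = accepting)

start=A; accept=A,B,C; A-0>B; A-1>A; B-0>B; B-1>C; C-0>D; C-1>A; D-0>D; D-1>D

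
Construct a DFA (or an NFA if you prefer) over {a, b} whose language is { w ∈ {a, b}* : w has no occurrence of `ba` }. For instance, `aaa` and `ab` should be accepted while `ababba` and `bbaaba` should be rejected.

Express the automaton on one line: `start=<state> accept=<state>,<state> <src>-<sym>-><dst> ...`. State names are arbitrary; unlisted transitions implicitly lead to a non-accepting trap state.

This is the complement of 'contains `ba`'. Use the same substring-matching states — S0 through S2 holding how much of `ba` has just been matched — but flip the accepting set: everything except the trap S2 accepts.
A 3-state machine:
        a   b  
>* S0   S0  S1 
 * S1   S2  S1 
   S2   S2  S2 
(> = start, * = accepting)

start=S0 accept=S0,S1 S0-a->S0 S0-b->S1 S1-a->S2 S1-b->S1 S2-a->S2 S2-b->S2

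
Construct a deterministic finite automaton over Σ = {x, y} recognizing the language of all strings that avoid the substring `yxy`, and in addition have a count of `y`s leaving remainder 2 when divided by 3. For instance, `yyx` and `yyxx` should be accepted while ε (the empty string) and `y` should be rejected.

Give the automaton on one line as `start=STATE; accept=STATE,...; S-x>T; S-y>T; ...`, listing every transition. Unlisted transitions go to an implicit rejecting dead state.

start=q0; accept=q3,q6,q9; q0-x>q0; q0-y>q1; q1-x>q2; q1-y>q3; q2-x>q4; q2-y>q5; q3-x>q6; q3-y>q7; q4-x>q4; q4-y>q3; q5-x>q5; q5-y>q8; q6-x>q9; q6-y>q8; q7-x>q10; q7-y>q1; q8-x>q8; q8-y>q11; q9-x>q9; q9-y>q7; q10-x>q0; q10-y>q11; q11-x>q11; q11-y>q5

Build one automaton per condition and run them in lockstep. The first has 4 states tracking partial matches of the forbidden pattern `yxy`; the second has 3 states tracking the count of `y`s modulo 3. A product state is a pair (one from each), accepting exactly when both do.
With 12 states:
          x    y  
>  q0     q0   q1 
   q1     q2   q3 
   q2     q4   q5 
 * q3     q6   q7 
   q4     q4   q3 
   q5     q5   q8 
 * q6     q9   q8 
   q7    q10   q1 
   q8     q8  q11 
 * q9     q9   q7 
   q10    q0  q11 
   q11   q11   q5 
(> = start, * = accepting)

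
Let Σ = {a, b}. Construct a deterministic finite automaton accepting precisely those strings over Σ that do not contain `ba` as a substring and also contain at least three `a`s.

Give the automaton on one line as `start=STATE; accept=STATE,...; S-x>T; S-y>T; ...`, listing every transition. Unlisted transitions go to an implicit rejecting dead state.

Build one automaton per condition and run them in lockstep. The first has 3 states tracking partial matches of the forbidden pattern `ba`; the second has 5 states tracking the count of `a`s, saturating at 4. A product state is a pair (one from each), accepting exactly when both do.
          a    b  
>  S0     S1   S2 
   S1     S3   S4 
   S2     S5   S2 
   S3     S6   S7 
   S4     S8   S4 
   S5     S8   S5 
 * S6     S9  S10 
   S7    S11   S7 
   S8    S11   S8 
 * S9     S9  S12 
 * S10   S13  S10 
   S11   S13  S11 
 * S12   S13  S12 
   S13   S13  S13 
(> = start, * = accepting)

start=S0; accept=S6,S9,S10,S12; S0-a>S1; S0-b>S2; S1-a>S3; S1-b>S4; S2-a>S5; S2-b>S2; S3-a>S6; S3-b>S7; S4-a>S8; S4-b>S4; S5-a>S8; S5-b>S5; S6-a>S9; S6-b>S10; S7-a>S11; S7-b>S7; S8-a>S11; S8-b>S8; S9-a>S9; S9-b>S12; S10-a>S13; S10-b>S10; S11-a>S13; S11-b>S11; S12-a>S13; S12-b>S12; S13-a>S13; S13-b>S13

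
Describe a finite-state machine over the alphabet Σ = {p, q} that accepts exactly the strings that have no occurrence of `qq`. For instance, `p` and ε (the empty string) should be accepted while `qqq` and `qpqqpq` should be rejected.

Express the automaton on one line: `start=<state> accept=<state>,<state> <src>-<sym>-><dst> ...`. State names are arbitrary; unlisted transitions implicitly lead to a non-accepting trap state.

start=S0 accept=S0,S1 S0-p->S0 S0-q->S1 S1-p->S0 S1-q->S2 S2-p->S2 S2-q->S2

Track partial matches of the forbidden pattern `qq`. State S2 is a dead state reached once `qq` has occurred; every other state accepts. S0 means no part of `qq` is currently matched.
3 states suffice.
        p   q  
>* S0   S0  S1 
 * S1   S0  S2 
   S2   S2  S2 
(> = start, * = accepting)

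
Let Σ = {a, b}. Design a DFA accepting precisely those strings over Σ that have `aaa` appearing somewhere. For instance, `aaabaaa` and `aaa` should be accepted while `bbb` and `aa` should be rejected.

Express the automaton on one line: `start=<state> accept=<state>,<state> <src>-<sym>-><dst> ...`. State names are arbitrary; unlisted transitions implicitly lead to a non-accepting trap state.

start=S0 accept=S3 S0-a->S1 S0-b->S0 S1-a->S2 S1-b->S0 S2-a->S3 S2-b->S0 S3-a->S3 S3-b->S3

States S0..S2 record the length of the longest prefix of `aaa` that matches the current input suffix. Reaching S3 means `aaa` has been seen, and we stay there forever. Accept from S3.
A 4-state machine:
        a   b  
>  S0   S1  S0 
   S1   S2  S0 
   S2   S3  S0 
 * S3   S3  S3 
(> = start, * = accepting)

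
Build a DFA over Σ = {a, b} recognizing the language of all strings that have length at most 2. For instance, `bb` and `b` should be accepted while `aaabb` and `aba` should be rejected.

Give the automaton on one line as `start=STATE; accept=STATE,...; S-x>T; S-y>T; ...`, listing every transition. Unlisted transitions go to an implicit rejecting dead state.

start=s0; accept=s0,s1,s2; s0-a>s1; s0-b>s1; s1-a>s2; s1-b>s2; s2-a>s3; s2-b>s3; s3-a>s3; s3-b>s3

Count input length up to 3: every symbol moves from s0 toward s3, which means 'more than 2' and absorbs. Accept from {s0, s1, s2}.
4 states suffice.
        a   b  
>* s0   s1  s1 
 * s1   s2  s2 
 * s2   s3  s3 
   s3   s3  s3 
(> = start, * = accepting)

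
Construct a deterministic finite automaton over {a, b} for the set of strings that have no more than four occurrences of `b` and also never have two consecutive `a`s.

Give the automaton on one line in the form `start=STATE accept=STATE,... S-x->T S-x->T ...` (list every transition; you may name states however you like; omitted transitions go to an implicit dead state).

start=S0 accept=S0,S1,S2,S4,S5,S6,S7,S8,S9,S10 S0-a->S1 S0-b->S2 S1-a->S3 S1-b->S2 S2-a->S4 S2-b->S5 S3-a->S3 S3-b->S3 S4-a->S3 S4-b->S5 S5-a->S6 S5-b->S7 S6-a->S3 S6-b->S7 S7-a->S8 S7-b->S9 S8-a->S3 S8-b->S9 S9-a->S10 S9-b->S3 S10-a->S3 S10-b->S3

Run two small machines in parallel and take their product. One (6 states) tracks the count of `b`s, saturating at 5; the other (3 states) tracks partial matches of the forbidden pattern `aa`. Each combined state is a pair, one component from each; accept when both components accept. After merging equivalent states the machine shrinks.
An 11-state machine:
          a    b  
>* S0     S1   S2 
 * S1     S3   S2 
 * S2     S4   S5 
   S3     S3   S3 
 * S4     S3   S5 
 * S5     S6   S7 
 * S6     S3   S7 
 * S7     S8   S9 
 * S8     S3   S9 
 * S9    S10   S3 
 * S10    S3   S3 
(> = start, * = accepting)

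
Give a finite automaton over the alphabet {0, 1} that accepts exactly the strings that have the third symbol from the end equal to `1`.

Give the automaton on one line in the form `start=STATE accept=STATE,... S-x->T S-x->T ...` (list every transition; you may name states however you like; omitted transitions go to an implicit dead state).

A DFA must remember the last 3 symbols (since which symbol is third-to-last isn't known until the input ends). Use one state per possible window of the last ≤3 symbols; accept from those whose window starts with `1`.
A 15-state machine:
          0    1  
>  q0     q1   q2 
   q1     q3   q4 
   q2     q5   q6 
   q3     q7   q8 
   q4     q9  q10 
   q5    q11  q12 
   q6    q13  q14 
   q7     q7   q8 
   q8     q9  q10 
   q9    q11  q12 
   q10   q13  q14 
 * q11    q7   q8 
 * q12    q9  q10 
 * q13   q11  q12 
 * q14   q13  q14 
(> = start, * = accepting)

start=q0 accept=q11,q12,q13,q14 q0-0->q1 q0-1->q2 q1-0->q3 q1-1->q4 q2-0->q5 q2-1->q6 q3-0->q7 q3-1->q8 q4-0->q9 q4-1->q10 q5-0->q11 q5-1->q12 q6-0->q13 q6-1->q14 q7-0->q7 q7-1->q8 q8-0->q9 q8-1->q10 q9-0->q11 q9-1->q12 q10-0->q13 q10-1->q14 q11-0->q7 q11-1->q8 q12-0->q9 q12-1->q10 q13-0->q11 q13-1->q12 q14-0->q13 q14-1->q14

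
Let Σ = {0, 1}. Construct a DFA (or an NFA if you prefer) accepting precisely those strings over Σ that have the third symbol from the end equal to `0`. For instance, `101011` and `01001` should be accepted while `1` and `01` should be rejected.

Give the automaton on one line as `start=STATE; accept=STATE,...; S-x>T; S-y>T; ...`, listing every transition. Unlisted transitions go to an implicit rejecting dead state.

start=s0; accept=s7,s8,s9,s10; s0-0>s1; s0-1>s2; s1-0>s3; s1-1>s4; s2-0>s5; s2-1>s6; s3-0>s7; s3-1>s8; s4-0>s9; s4-1>s10; s5-0>s11; s5-1>s12; s6-0>s13; s6-1>s14; s7-0>s7; s7-1>s8; s8-0>s9; s8-1>s10; s9-0>s11; s9-1>s12; s10-0>s13; s10-1>s14; s11-0>s7; s11-1>s8; s12-0>s9; s12-1>s10; s13-0>s11; s13-1>s12; s14-0>s13; s14-1>s14

Because acceptance depends on a position counted from the end, the machine has to buffer the most recent 3 symbols. Make each state the string of the last up-to-3 symbols read; on input `x` shift the window left and append `x`. Accept when the buffered window has length 3 and begins with `0`.
15 states suffice.
          0    1  
>  s0     s1   s2 
   s1     s3   s4 
   s2     s5   s6 
   s3     s7   s8 
   s4     s9  s10 
   s5    s11  s12 
   s6    s13  s14 
 * s7     s7   s8 
 * s8     s9  s10 
 * s9    s11  s12 
 * s10   s13  s14 
   s11    s7   s8 
   s12    s9  s10 
   s13   s11  s12 
   s14   s13  s14 
(> = start, * = accepting)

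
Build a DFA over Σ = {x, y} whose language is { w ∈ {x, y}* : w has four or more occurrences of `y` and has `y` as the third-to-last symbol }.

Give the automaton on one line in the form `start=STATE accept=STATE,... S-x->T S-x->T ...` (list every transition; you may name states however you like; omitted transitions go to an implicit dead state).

Run two small machines in parallel and take their product. The first has 6 states tracking the count of `y`s, saturating at 5; the second has 15 states tracking the last 3 symbols read. A product state is a pair (one from each), accepting exactly when both do. After merging equivalent states the machine shrinks.
15 states suffice.
          x    y  
>  s0     s0   s1 
   s1     s1   s2 
   s2     s3   s4 
   s3     s3   s5 
   s4     s6   s7 
   s5     s6   s8 
   s6     s9  s10 
 * s7    s11   s7 
   s8    s11   s7 
   s9     s9  s12 
 * s10   s13   s8 
 * s11   s14  s10 
   s12   s13   s8 
   s13   s14  s10 
 * s14    s9  s12 
(> = start, * = accepting)

start=s0 accept=s7,s10,s11,s14 s0-x->s0 s0-y->s1 s1-x->s1 s1-y->s2 s2-x->s3 s2-y->s4 s3-x->s3 s3-y->s5 s4-x->s6 s4-y->s7 s5-x->s6 s5-y->s8 s6-x->s9 s6-y->s10 s7-x->s11 s7-y->s7 s8-x->s11 s8-y->s7 s9-x->s9 s9-y->s12 s10-x->s13 s10-y->s8 s11-x->s14 s11-y->s10 s12-x->s13 s12-y->s8 s13-x->s14 s13-y->s10 s14-x->s9 s14-y->s12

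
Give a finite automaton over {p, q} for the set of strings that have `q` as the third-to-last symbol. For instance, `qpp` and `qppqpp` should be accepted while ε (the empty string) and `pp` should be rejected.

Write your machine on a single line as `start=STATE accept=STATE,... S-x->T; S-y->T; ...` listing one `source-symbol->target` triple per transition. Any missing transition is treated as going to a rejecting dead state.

A DFA must remember the last 3 symbols (since which symbol is third-to-last isn't known until the input ends). Use one state per possible window of the last ≤3 symbols; accept from those whose window starts with `q`.
       p  q 
>  A   B  C 
   B   D  E 
   C   F  G 
   D   H  I 
   E   J  K 
   F   L  M 
   G   N  O 
   H   H  I 
   I   J  K 
   J   L  M 
   K   N  O 
 * L   H  I 
 * M   J  K 
 * N   L  M 
 * O   N  O 
(> = start, * = accepting)

start=A; accept=L,M,N,O; A-p->B; A-q->C; B-p->D; B-q->E; C-p->F; C-q->G; D-p->H; D-q->I; E-p->J; E-q->K; F-p->L; F-q->M; G-p->N; G-q->O; H-p->H; H-q->I; I-p->J; I-q->K; J-p->L; J-q->M; K-p->N; K-q->O; L-p->H; L-q->I; M-p->J; M-q->K; N-p->L; N-q->M; O-p->N; O-q->O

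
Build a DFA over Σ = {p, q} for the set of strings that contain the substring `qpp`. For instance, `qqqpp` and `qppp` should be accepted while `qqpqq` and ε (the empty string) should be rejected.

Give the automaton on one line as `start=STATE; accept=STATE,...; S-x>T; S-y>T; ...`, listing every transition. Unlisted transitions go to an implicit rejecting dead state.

start=s0; accept=s3; s0-p>s0; s0-q>s1; s1-p>s2; s1-q>s1; s2-p>s3; s2-q>s1; s3-p>s3; s3-q>s3

States s0..s2 record the length of the longest prefix of `qpp` that matches the current input suffix. Reaching s3 means `qpp` has been seen, and we stay there forever. Accept from s3.
With 4 states:
        p   q  
>  s0   s0  s1 
   s1   s2  s1 
   s2   s3  s1 
 * s3   s3  s3 
(> = start, * = accepting)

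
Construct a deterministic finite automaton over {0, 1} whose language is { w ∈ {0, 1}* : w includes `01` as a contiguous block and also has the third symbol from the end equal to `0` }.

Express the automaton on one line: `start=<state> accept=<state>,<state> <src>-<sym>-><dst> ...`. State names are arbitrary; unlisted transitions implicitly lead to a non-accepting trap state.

start=A accept=E,F,G,K A-0->B A-1->A B-0->C B-1->D C-0->C C-1->E D-0->F D-1->G E-0->F E-1->G F-0->H F-1->D G-0->I G-1->J H-0->K H-1->E I-0->H I-1->D J-0->I J-1->J K-0->K K-1->E

Handle the two conditions separately and then intersect. One (3 states) tracks whether and how much of `01` has been seen; the other (15 states) tracks the last 3 symbols read. Each combined state is a pair, one component from each; accept when both components accept. Minimizing collapses redundant product states.
An 11-state machine:
       0  1 
>  A   B  A 
   B   C  D 
   C   C  E 
   D   F  G 
 * E   F  G 
 * F   H  D 
 * G   I  J 
   H   K  E 
   I   H  D 
   J   I  J 
 * K   K  E 
(> = start, * = accepting)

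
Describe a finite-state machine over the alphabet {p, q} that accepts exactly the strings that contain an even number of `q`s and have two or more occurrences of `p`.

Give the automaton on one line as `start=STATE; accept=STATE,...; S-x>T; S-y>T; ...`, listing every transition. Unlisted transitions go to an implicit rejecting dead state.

start=A; accept=D,F; A-p>B; A-q>C; B-p>D; B-q>E; C-p>E; C-q>A; D-p>F; D-q>G; E-p>G; E-q>B; F-p>F; F-q>H; G-p>H; G-q>D; H-p>H; H-q>F

Run two small machines in parallel and take their product. One (2 states) tracks the count of `q`s modulo 2; the other (4 states) tracks the count of `p`s, saturating at 3. Each combined state is a pair, one component from each; accept when both components accept.
An 8-state machine:
       p  q 
>  A   B  C 
   B   D  E 
   C   E  A 
 * D   F  G 
   E   G  B 
 * F   F  H 
   G   H  D 
   H   H  F 
(> = start, * = accepting)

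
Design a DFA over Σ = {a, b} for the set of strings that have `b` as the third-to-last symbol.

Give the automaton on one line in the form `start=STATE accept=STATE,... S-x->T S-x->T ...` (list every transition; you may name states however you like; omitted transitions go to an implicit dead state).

start=q0 accept=q11,q12,q13,q14 q0-a->q1 q0-b->q2 q1-a->q3 q1-b->q4 q2-a->q5 q2-b->q6 q3-a->q7 q3-b->q8 q4-a->q9 q4-b->q10 q5-a->q11 q5-b->q12 q6-a->q13 q6-b->q14 q7-a->q7 q7-b->q8 q8-a->q9 q8-b->q10 q9-a->q11 q9-b->q12 q10-a->q13 q10-b->q14 q11-a->q7 q11-b->q8 q12-a->q9 q12-b->q10 q13-a->q11 q13-b->q12 q14-a->q13 q14-b->q14

A DFA must remember the last 3 symbols (since which symbol is third-to-last isn't known until the input ends). Use one state per possible window of the last ≤3 symbols; accept from those whose window starts with `b`.
          a    b  
>  q0     q1   q2 
   q1     q3   q4 
   q2     q5   q6 
   q3     q7   q8 
   q4     q9  q10 
   q5    q11  q12 
   q6    q13  q14 
   q7     q7   q8 
   q8     q9  q10 
   q9    q11  q12 
   q10   q13  q14 
 * q11    q7   q8 
 * q12    q9  q10 
 * q13   q11  q12 
 * q14   q13  q14 
(> = start, * = accepting)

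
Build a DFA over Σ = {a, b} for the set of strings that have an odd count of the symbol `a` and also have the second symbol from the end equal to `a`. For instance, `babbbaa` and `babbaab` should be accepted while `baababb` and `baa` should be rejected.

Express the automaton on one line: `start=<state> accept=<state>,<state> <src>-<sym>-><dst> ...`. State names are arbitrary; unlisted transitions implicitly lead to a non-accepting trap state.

Build one automaton per condition and run them in lockstep. The first has 2 states tracking the count of `a`s modulo 2; the second has 7 states tracking the last 2 symbols read. A product state is a pair (one from each), accepting exactly when both do.
11 states suffice.
          a    b  
>  q0     q1   q2 
   q1     q3   q4 
   q2     q5   q6 
   q3     q7   q8 
 * q4     q9  q10 
   q5     q3   q4 
   q6     q5   q6 
 * q7     q3   q4 
   q8     q5   q6 
   q9     q7   q8 
   q10    q9  q10 
(> = start, * = accepting)

start=q0 accept=q4,q7 q0-a->q1 q0-b->q2 q1-a->q3 q1-b->q4 q2-a->q5 q2-b->q6 q3-a->q7 q3-b->q8 q4-a->q9 q4-b->q10 q5-a->q3 q5-b->q4 q6-a->q5 q6-b->q6 q7-a->q3 q7-b->q4 q8-a->q5 q8-b->q6 q9-a->q7 q9-b->q8 q10-a->q9 q10-b->q10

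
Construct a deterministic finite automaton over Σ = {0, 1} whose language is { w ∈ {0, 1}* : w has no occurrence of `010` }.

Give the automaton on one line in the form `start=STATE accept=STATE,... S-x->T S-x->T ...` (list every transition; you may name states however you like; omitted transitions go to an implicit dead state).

start=A accept=A,B,C A-0->B A-1->A B-0->B B-1->C C-0->D C-1->A D-0->D D-1->D

Track partial matches of the forbidden pattern `010`. State D is a dead state reached once `010` has occurred; every other state accepts. A means no part of `010` is currently matched.
With 4 states:
       0  1 
>* A   B  A 
 * B   B  C 
 * C   D  A 
   D   D  D 
(> = start, * = accepting)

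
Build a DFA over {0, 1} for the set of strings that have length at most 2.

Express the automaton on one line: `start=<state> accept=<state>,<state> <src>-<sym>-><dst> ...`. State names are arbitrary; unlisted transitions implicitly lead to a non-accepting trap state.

Count input length up to 3: every symbol moves from q0 toward q3, which means 'more than 2' and absorbs. Accept from {q0, q1, q2}.
4 states suffice.
        0   1  
>* q0   q1  q1 
 * q1   q2  q2 
 * q2   q3  q3 
   q3   q3  q3 
(> = start, * = accepting)

start=q0 accept=q0,q1,q2 q0-0->q1 q0-1->q1 q1-0->q2 q1-1->q2 q2-0->q3 q2-1->q3 q3-0->q3 q3-1->q3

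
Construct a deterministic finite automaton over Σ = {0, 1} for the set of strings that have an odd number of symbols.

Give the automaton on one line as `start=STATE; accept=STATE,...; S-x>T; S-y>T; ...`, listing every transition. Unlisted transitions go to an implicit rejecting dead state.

Count input length modulo 2: every symbol advances one step around the cycle q0 → q1 → q0. Accept at q1.
        0   1  
>  q0   q1  q1 
 * q1   q0  q0 
(> = start, * = accepting)

start=q0; accept=q1; q0-0>q1; q0-1>q1; q1-0>q0; q1-1>q0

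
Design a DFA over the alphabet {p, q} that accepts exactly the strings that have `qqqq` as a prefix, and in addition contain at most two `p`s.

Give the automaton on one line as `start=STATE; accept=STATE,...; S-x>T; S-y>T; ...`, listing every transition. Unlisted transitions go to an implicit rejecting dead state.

Build one automaton per condition and run them in lockstep. The first has 6 states tracking whether the input so far still matches the prefix `qqqq`; the second has 4 states tracking the count of `p`s, saturating at 3. A product state is a pair (one from each), accepting exactly when both do. Minimizing collapses redundant product states.
An 8-state machine:
        p   q  
>  s0   s1  s2 
   s1   s1  s1 
   s2   s1  s3 
   s3   s1  s4 
   s4   s1  s5 
 * s5   s6  s5 
 * s6   s7  s6 
 * s7   s1  s7 
(> = start, * = accepting)

start=s0; accept=s5,s6,s7; s0-p>s1; s0-q>s2; s1-p>s1; s1-q>s1; s2-p>s1; s2-q>s3; s3-p>s1; s3-q>s4; s4-p>s1; s4-q>s5; s5-p>s6; s5-q>s5; s6-p>s7; s6-q>s6; s7-p>s1; s7-q>s7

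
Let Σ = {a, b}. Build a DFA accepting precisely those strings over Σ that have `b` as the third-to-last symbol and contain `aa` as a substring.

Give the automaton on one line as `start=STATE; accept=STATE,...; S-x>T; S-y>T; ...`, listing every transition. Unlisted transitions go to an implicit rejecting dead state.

start=q0; accept=q6,q9,q10,q11; q0-a>q1; q0-b>q2; q1-a>q3; q1-b>q2; q2-a>q4; q2-b>q2; q3-a>q3; q3-b>q5; q4-a>q6; q4-b>q2; q5-a>q7; q5-b>q8; q6-a>q3; q6-b>q5; q7-a>q6; q7-b>q9; q8-a>q10; q8-b>q11; q9-a>q7; q9-b>q8; q10-a>q6; q10-b>q9; q11-a>q10; q11-b>q11

Run two small machines in parallel and take their product. The first has 15 states tracking the last 3 symbols read; the second has 3 states tracking whether and how much of `aa` has been seen. A product state is a pair (one from each), accepting exactly when both do. Equivalent product states are then merged.
12 states suffice.
          a    b  
>  q0     q1   q2 
   q1     q3   q2 
   q2     q4   q2 
   q3     q3   q5 
   q4     q6   q2 
   q5     q7   q8 
 * q6     q3   q5 
   q7     q6   q9 
   q8    q10  q11 
 * q9     q7   q8 
 * q10    q6   q9 
 * q11   q10  q11 
(> = start, * = accepting)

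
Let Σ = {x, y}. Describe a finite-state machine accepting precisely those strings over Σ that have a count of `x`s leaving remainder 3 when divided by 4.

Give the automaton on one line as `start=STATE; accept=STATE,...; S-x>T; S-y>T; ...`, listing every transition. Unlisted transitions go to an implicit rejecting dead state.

start=s0; accept=s3; s0-x>s1; s0-y>s0; s1-x>s2; s1-y>s1; s2-x>s3; s2-y>s2; s3-x>s0; s3-y>s3

Keep the running count of `x`s modulo 4: each `x` advances along the cycle s0 → s1 → s2 → s3 → s0 while other symbols loop. Accept at s3.
        x   y  
>  s0   s1  s0 
   s1   s2  s1 
   s2   s3  s2 
 * s3   s0  s3 
(> = start, * = accepting)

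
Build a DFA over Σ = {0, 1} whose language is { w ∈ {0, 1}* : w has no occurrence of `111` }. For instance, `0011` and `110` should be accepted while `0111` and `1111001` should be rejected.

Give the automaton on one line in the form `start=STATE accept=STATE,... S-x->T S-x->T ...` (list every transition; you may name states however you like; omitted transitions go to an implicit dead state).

Track partial matches of the forbidden pattern `111`. State q3 is a dead state reached once `111` has occurred; every other state accepts. q0 means no part of `111` is currently matched.
        0   1  
>* q0   q0  q1 
 * q1   q0  q2 
 * q2   q0  q3 
   q3   q3  q3 
(> = start, * = accepting)

start=q0 accept=q0,q1,q2 q0-0->q0 q0-1->q1 q1-0->q0 q1-1->q2 q2-0->q0 q2-1->q3 q3-0->q3 q3-1->q3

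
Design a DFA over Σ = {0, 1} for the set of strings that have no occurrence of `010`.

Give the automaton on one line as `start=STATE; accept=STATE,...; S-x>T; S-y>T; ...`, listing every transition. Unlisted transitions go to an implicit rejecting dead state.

Track partial matches of the forbidden pattern `010`. State s3 is a dead state reached once `010` has occurred; every other state accepts. s0 means no part of `010` is currently matched.
With 4 states:
        0   1  
>* s0   s1  s0 
 * s1   s1  s2 
 * s2   s3  s0 
   s3   s3  s3 
(> = start, * = accepting)

start=s0; accept=s0,s1,s2; s0-0>s1; s0-1>s0; s1-0>s1; s1-1>s2; s2-0>s3; s2-1>s0; s3-0>s3; s3-1>s3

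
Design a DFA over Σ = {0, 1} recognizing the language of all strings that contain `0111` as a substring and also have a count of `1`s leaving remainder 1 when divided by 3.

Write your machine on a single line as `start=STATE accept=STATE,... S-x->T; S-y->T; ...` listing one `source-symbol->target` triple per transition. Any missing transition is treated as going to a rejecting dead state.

start=s0; accept=s12; s0-0->s1; s0-1->s2; s1-0->s1; s1-1->s3; s2-0->s4; s2-1->s5; s3-0->s4; s3-1->s6; s4-0->s4; s4-1->s7; s5-0->s8; s5-1->s0; s6-0->s8; s6-1->s9; s7-0->s8; s7-1->s10; s8-0->s8; s8-1->s11; s9-0->s9; s9-1->s12; s10-0->s1; s10-1->s12; s11-0->s1; s11-1->s13; s12-0->s12; s12-1->s14; s13-0->s4; s13-1->s14; s14-0->s14; s14-1->s9

Handle the two conditions separately and then intersect. The first has 5 states tracking whether and how much of `0111` has been seen; the second has 3 states tracking the count of `1`s modulo 3. A product state is a pair (one from each), accepting exactly when both do.
A 15-state machine:
          0    1  
>  s0     s1   s2 
   s1     s1   s3 
   s2     s4   s5 
   s3     s4   s6 
   s4     s4   s7 
   s5     s8   s0 
   s6     s8   s9 
   s7     s8  s10 
   s8     s8  s11 
   s9     s9  s12 
   s10    s1  s12 
   s11    s1  s13 
 * s12   s12  s14 
   s13    s4  s14 
   s14   s14   s9 
(> = start, * = accepting)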